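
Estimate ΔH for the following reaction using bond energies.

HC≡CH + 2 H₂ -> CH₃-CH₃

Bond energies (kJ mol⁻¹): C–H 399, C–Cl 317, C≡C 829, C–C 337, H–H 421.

ΔH ≈ −262 kJ

Bonds broken (reactants):
  C≡C: 1 × 829 = 829
  C–H: 2 × 399 = 798
  H–H: 2 × 421 = 842
  Σ(broken) = 2469 kJ
Bonds formed (products):
  C–C: 1 × 337 = 337
  C–H: 6 × 399 = 2394
  Σ(formed) = 2731 kJ
ΔH = Σ(broken) − Σ(formed) = 2469 − 2731 = −262 kJ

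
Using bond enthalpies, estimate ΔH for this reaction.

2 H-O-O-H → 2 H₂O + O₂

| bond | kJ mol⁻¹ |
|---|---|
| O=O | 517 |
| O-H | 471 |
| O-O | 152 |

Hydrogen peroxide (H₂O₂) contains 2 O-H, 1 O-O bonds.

ΔH ≈ −213 kJ

Bonds broken (reactants):
  O-H: 4 × 471 = 1884
  O-O: 2 × 152 = 304
  Σ(broken) = 2188 kJ
Bonds formed (products):
  O-H: 4 × 471 = 1884
  O=O: 1 × 517 = 517
  Σ(formed) = 2401 kJ
ΔH = Σ(broken) − Σ(formed) = 2188 − 2401 = −213 kJ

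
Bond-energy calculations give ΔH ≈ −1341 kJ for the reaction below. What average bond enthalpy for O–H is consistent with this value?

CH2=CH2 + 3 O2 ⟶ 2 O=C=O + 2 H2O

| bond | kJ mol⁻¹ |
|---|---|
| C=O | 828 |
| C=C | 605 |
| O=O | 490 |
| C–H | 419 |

D(O–H) ≈ 445 kJ/mol

Let D be the O–H bond energy.
Σ(broken) = 4×419 + 1×605 + 3×490 = 3751
Σ(formed) = 4×828 + 4×D = 3312 + 4D
ΔH = Σ(broken) − Σ(formed) = (3751) − (3312 + 4D) = +439 − 4D
Setting this equal to −1341 kJ gives 4D = 1780, so D = 445 kJ/mol.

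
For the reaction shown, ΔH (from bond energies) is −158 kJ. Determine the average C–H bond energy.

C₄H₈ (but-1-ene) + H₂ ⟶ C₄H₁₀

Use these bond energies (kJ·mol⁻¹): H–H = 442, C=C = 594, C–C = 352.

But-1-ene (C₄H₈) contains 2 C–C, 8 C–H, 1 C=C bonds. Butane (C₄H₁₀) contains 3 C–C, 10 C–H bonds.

Let D be the C–H bond energy.
Σ(broken) = 2×352 + 8×D + 1×594 + 1×442 = 1740 + 8D
Σ(formed) = 3×352 + 10×D = 1056 + 10D
ΔH = Σ(broken) − Σ(formed) = (1740 + 8D) − (1056 + 10D) = +684 − 2D
Setting this equal to −158 kJ gives 2D = 842, so D = 421 kJ/mol.

D(C–H) ≈ 421 kJ/mol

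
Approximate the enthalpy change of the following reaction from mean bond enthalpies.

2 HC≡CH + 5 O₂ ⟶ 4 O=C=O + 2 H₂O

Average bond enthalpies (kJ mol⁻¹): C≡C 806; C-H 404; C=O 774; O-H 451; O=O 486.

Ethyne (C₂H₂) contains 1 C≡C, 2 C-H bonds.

Bonds broken (reactants):
  C≡C: 2 × 806 = 1612
  C-H: 4 × 404 = 1616
  O=O: 5 × 486 = 2430
  Σ(broken) = 5658 kJ
Bonds formed (products):
  C=O: 8 × 774 = 6192
  O-H: 4 × 451 = 1804
  Σ(formed) = 7996 kJ
ΔH = Σ(broken) − Σ(formed) = 5658 − 7996 = −2338 kJ

ΔH ≈ −2338 kJ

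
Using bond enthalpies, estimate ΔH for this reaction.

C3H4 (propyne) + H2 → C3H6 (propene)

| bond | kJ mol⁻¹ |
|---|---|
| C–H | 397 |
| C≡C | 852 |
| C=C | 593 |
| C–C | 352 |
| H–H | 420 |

ΔH ≈ −115 kJ

Bonds broken (reactants):
  C≡C: 1 × 852 = 852
  C–C: 1 × 352 = 352
  C–H: 4 × 397 = 1588
  H–H: 1 × 420 = 420
  Σ(broken) = 3212 kJ
Bonds formed (products):
  C–C: 1 × 352 = 352
  C–H: 6 × 397 = 2382
  C=C: 1 × 593 = 593
  Σ(formed) = 3327 kJ
ΔH = Σ(broken) − Σ(formed) = 3212 − 3327 = −115 kJ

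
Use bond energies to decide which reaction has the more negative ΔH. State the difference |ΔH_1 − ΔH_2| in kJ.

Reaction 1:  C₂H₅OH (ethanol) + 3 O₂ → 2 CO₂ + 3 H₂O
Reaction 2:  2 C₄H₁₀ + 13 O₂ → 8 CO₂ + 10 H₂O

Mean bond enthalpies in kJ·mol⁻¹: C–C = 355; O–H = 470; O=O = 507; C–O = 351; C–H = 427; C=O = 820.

Reaction 2, by 3991 kJ

Reaction 1:
  Bonds broken (reactants):
    C–C: 1 × 355 = 355
    C–H: 5 × 427 = 2135
    C–O: 1 × 351 = 351
    O–H: 1 × 470 = 470
    O=O: 3 × 507 = 1521
    Σ(broken) = 4832 kJ
  Bonds formed (products):
    C=O: 4 × 820 = 3280
    O–H: 6 × 470 = 2820
    Σ(formed) = 6100 kJ
  ΔH_1 = 4832 − 6100 = −1268 kJ
Reaction 2:
  Bonds broken (reactants):
    C–C: 6 × 355 = 2130
    C–H: 20 × 427 = 8540
    O=O: 13 × 507 = 6591
    Σ(broken) = 17261 kJ
  Bonds formed (products):
    C=O: 16 × 820 = 13120
    O–H: 20 × 470 = 9400
    Σ(formed) = 22520 kJ
  ΔH_2 = 17261 − 22520 = −5259 kJ
ΔH_1 − ΔH_2 = +3991 kJ, so reaction 2 has the more negative ΔH; |ΔH_1 − ΔH_2| = 3991 kJ.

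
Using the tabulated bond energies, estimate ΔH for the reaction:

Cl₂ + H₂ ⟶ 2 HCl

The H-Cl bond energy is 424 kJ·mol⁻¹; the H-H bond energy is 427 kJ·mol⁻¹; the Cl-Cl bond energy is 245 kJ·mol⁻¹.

ΔH ≈ −176 kJ

Bonds broken (reactants):
  Cl-Cl: 1 × 245 = 245
  H-H: 1 × 427 = 427
  Σ(broken) = 672 kJ
Bonds formed (products):
  H-Cl: 2 × 424 = 848
  Σ(formed) = 848 kJ
ΔH = Σ(broken) − Σ(formed) = 672 − 848 = −176 kJ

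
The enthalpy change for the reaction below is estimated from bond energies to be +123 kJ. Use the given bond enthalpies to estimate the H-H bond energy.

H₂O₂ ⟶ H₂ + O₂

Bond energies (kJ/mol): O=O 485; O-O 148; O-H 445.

Let D be the H-H bond energy.
Σ(broken) = 2×445 + 1×148 = 1038
Σ(formed) = 1×D + 1×485 = 485 + D
ΔH = Σ(broken) − Σ(formed) = (1038) − (485 + D) = +553 − D
Setting this equal to +123 kJ gives D = 430 kJ/mol.

D(H-H) ≈ 430 kJ/mol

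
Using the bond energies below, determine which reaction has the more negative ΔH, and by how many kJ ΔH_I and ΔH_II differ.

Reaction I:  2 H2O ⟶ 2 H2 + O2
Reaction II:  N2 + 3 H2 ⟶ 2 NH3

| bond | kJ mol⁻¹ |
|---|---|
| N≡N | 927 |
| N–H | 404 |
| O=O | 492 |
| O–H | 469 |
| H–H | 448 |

Reaction I:
  Bonds broken (reactants):
    O–H: 4 × 469 = 1876
    Σ(broken) = 1876 kJ
  Bonds formed (products):
    H–H: 2 × 448 = 896
    O=O: 1 × 492 = 492
    Σ(formed) = 1388 kJ
  ΔH_I = 1876 − 1388 = +488 kJ
Reaction II:
  Bonds broken (reactants):
    H–H: 3 × 448 = 1344
    N≡N: 1 × 927 = 927
    Σ(broken) = 2271 kJ
  Bonds formed (products):
    N–H: 6 × 404 = 2424
    Σ(formed) = 2424 kJ
  ΔH_II = 2271 − 2424 = −153 kJ
ΔH_I − ΔH_II = +641 kJ, so reaction II has the more negative ΔH; |ΔH_I − ΔH_II| = 641 kJ.

Reaction II, by 641 kJ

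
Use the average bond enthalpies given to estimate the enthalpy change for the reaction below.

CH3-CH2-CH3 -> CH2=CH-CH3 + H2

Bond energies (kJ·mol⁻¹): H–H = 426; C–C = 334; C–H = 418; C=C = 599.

ΔH ≈ +145 kJ

Bonds broken (reactants):
  C–C: 2 × 334 = 668
  C–H: 8 × 418 = 3344
  Σ(broken) = 4012 kJ
Bonds formed (products):
  C–C: 1 × 334 = 334
  C–H: 6 × 418 = 2508
  C=C: 1 × 599 = 599
  H–H: 1 × 426 = 426
  Σ(formed) = 3867 kJ
ΔH = Σ(broken) − Σ(formed) = 4012 − 3867 = +145 kJ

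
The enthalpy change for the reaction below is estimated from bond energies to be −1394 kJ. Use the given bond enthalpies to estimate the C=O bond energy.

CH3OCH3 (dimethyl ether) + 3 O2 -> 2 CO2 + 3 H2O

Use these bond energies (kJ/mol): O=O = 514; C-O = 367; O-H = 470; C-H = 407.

Let D be the C=O bond energy.
Σ(broken) = 6×407 + 2×367 + 3×514 = 4718
Σ(formed) = 4×D + 6×470 = 2820 + 4D
ΔH = Σ(broken) − Σ(formed) = (4718) − (2820 + 4D) = +1898 − 4D
Setting this equal to −1394 kJ gives 4D = 3292, so D = 823 kJ/mol.

D(C=O) ≈ 823 kJ/mol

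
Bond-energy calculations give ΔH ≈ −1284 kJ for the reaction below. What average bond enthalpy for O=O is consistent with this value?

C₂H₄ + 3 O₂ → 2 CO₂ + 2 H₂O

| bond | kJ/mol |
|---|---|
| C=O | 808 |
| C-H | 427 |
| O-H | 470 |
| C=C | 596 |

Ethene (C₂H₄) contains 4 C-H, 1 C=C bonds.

Let D be the O=O bond energy.
Σ(broken) = 4×427 + 1×596 + 3×D = 2304 + 3D
Σ(formed) = 4×808 + 4×470 = 5112
ΔH = Σ(broken) − Σ(formed) = (2304 + 3D) − (5112) = −2808 + 3D
Setting this equal to −1284 kJ gives 3D = 1524, so D = 508 kJ/mol.

D(O=O) ≈ 508 kJ/mol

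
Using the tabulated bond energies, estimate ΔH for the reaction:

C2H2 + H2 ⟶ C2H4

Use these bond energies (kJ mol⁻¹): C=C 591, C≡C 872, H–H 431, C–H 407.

ΔH ≈ −102 kJ

Bonds broken (reactants):
  C≡C: 1 × 872 = 872
  C–H: 2 × 407 = 814
  H–H: 1 × 431 = 431
  Σ(broken) = 2117 kJ
Bonds formed (products):
  C–H: 4 × 407 = 1628
  C=C: 1 × 591 = 591
  Σ(formed) = 2219 kJ
ΔH = Σ(broken) − Σ(formed) = 2117 − 2219 = −102 kJ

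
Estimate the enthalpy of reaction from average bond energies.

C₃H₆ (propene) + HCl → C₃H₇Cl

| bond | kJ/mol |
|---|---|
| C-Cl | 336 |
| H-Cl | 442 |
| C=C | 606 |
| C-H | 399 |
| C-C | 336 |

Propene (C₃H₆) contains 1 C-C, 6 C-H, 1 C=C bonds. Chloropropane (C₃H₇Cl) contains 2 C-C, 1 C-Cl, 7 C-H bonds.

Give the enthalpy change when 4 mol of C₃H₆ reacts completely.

ΔH = −92 kJ

Bonds broken (reactants):
  C-C: 1 × 336 = 336
  C-H: 6 × 399 = 2394
  C=C: 1 × 606 = 606
  H-Cl: 1 × 442 = 442
  Σ(broken) = 3778 kJ
Bonds formed (products):
  C-C: 2 × 336 = 672
  C-Cl: 1 × 336 = 336
  C-H: 7 × 399 = 2793
  Σ(formed) = 3801 kJ
ΔH = Σ(broken) − Σ(formed) = 3778 − 3801 = −23 kJ
For 4× the reaction as written: 4 × (−23) = −92 kJ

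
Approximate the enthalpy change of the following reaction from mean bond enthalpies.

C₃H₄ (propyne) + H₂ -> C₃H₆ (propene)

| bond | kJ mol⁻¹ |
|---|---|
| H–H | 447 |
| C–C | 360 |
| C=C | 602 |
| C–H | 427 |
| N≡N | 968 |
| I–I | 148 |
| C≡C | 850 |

ΔH ≈ −159 kJ

Bonds broken (reactants):
  C≡C: 1 × 850 = 850
  C–C: 1 × 360 = 360
  C–H: 4 × 427 = 1708
  H–H: 1 × 447 = 447
  Σ(broken) = 3365 kJ
Bonds formed (products):
  C–C: 1 × 360 = 360
  C–H: 6 × 427 = 2562
  C=C: 1 × 602 = 602
  Σ(formed) = 3524 kJ
ΔH = Σ(broken) − Σ(formed) = 3365 − 3524 = −159 kJ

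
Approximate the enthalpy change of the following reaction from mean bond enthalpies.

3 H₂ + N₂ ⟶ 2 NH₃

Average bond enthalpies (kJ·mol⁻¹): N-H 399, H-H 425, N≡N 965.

ΔH ≈ −154 kJ

Bonds broken (reactants):
  H-H: 3 × 425 = 1275
  N≡N: 1 × 965 = 965
  Σ(broken) = 2240 kJ
Bonds formed (products):
  N-H: 6 × 399 = 2394
  Σ(formed) = 2394 kJ
ΔH = Σ(broken) − Σ(formed) = 2240 − 2394 = −154 kJ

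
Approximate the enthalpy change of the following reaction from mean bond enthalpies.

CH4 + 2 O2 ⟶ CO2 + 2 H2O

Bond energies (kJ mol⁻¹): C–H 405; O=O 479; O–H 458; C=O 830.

Bonds broken (reactants):
  C–H: 4 × 405 = 1620
  O=O: 2 × 479 = 958
  Σ(broken) = 2578 kJ
Bonds formed (products):
  C=O: 2 × 830 = 1660
  O–H: 4 × 458 = 1832
  Σ(formed) = 3492 kJ
ΔH = Σ(broken) − Σ(formed) = 2578 − 3492 = −914 kJ

ΔH ≈ −914 kJ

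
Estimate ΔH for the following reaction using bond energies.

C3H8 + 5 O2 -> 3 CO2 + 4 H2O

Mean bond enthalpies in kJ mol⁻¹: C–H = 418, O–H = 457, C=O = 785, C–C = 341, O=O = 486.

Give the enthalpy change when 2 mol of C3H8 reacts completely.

ΔH = −3820 kJ

Bonds broken (reactants):
  C–C: 2 × 341 = 682
  C–H: 8 × 418 = 3344
  O=O: 5 × 486 = 2430
  Σ(broken) = 6456 kJ
Bonds formed (products):
  C=O: 6 × 785 = 4710
  O–H: 8 × 457 = 3656
  Σ(formed) = 8366 kJ
ΔH = Σ(broken) − Σ(formed) = 6456 − 8366 = −1910 kJ
For 2× the reaction as written: 2 × (−1910) = −3820 kJ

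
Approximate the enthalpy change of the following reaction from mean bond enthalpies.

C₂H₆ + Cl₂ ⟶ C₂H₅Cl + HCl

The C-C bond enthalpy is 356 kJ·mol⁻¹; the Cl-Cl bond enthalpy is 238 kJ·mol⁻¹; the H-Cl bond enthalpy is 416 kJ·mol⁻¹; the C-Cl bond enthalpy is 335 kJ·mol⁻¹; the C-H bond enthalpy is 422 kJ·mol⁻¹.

ΔH ≈ −91 kJ

Bonds broken (reactants):
  C-C: 1 × 356 = 356
  C-H: 6 × 422 = 2532
  Cl-Cl: 1 × 238 = 238
  Σ(broken) = 3126 kJ
Bonds formed (products):
  C-C: 1 × 356 = 356
  C-Cl: 1 × 335 = 335
  C-H: 5 × 422 = 2110
  H-Cl: 1 × 416 = 416
  Σ(formed) = 3217 kJ
ΔH = Σ(broken) − Σ(formed) = 3126 − 3217 = −91 kJ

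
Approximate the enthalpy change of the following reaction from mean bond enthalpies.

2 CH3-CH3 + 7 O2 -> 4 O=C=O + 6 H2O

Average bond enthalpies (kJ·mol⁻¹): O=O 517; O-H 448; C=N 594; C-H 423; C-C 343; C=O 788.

ΔH ≈ −2299 kJ

Bonds broken (reactants):
  C-C: 2 × 343 = 686
  C-H: 12 × 423 = 5076
  O=O: 7 × 517 = 3619
  Σ(broken) = 9381 kJ
Bonds formed (products):
  C=O: 8 × 788 = 6304
  O-H: 12 × 448 = 5376
  Σ(formed) = 11680 kJ
ΔH = Σ(broken) − Σ(formed) = 9381 − 11680 = −2299 kJ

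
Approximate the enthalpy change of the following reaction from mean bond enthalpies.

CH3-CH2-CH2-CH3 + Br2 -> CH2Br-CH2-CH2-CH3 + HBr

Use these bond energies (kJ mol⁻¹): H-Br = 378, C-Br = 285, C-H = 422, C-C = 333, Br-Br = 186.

Bonds broken (reactants):
  Br-Br: 1 × 186 = 186
  C-C: 3 × 333 = 999
  C-H: 10 × 422 = 4220
  Σ(broken) = 5405 kJ
Bonds formed (products):
  C-Br: 1 × 285 = 285
  C-C: 3 × 333 = 999
  C-H: 9 × 422 = 3798
  H-Br: 1 × 378 = 378
  Σ(formed) = 5460 kJ
ΔH = Σ(broken) − Σ(formed) = 5405 − 5460 = −55 kJ

ΔH ≈ −55 kJ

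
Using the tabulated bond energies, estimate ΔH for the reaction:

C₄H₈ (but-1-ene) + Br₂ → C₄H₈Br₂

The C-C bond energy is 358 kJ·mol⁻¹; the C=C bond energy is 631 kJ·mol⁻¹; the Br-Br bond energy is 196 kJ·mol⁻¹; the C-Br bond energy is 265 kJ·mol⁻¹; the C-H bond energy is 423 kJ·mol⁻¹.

ΔH ≈ −61 kJ

Bonds broken (reactants):
  Br-Br: 1 × 196 = 196
  C-C: 2 × 358 = 716
  C-H: 8 × 423 = 3384
  C=C: 1 × 631 = 631
  Σ(broken) = 4927 kJ
Bonds formed (products):
  C-Br: 2 × 265 = 530
  C-C: 3 × 358 = 1074
  C-H: 8 × 423 = 3384
  Σ(formed) = 4988 kJ
ΔH = Σ(broken) − Σ(formed) = 4927 − 4988 = −61 kJ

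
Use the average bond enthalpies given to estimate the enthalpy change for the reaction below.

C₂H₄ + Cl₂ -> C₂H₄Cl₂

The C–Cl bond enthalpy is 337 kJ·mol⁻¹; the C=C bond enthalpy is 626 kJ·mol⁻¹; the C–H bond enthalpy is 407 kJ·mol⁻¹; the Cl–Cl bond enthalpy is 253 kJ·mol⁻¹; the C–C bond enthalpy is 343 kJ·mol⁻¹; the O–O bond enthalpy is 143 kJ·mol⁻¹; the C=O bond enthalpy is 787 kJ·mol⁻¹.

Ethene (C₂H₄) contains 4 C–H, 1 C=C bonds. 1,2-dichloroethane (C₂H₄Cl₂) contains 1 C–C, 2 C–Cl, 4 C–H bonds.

ΔH ≈ −138 kJ

Bonds broken (reactants):
  C–H: 4 × 407 = 1628
  C=C: 1 × 626 = 626
  Cl–Cl: 1 × 253 = 253
  Σ(broken) = 2507 kJ
Bonds formed (products):
  C–C: 1 × 343 = 343
  C–Cl: 2 × 337 = 674
  C–H: 4 × 407 = 1628
  Σ(formed) = 2645 kJ
ΔH = Σ(broken) − Σ(formed) = 2507 − 2645 = −138 kJ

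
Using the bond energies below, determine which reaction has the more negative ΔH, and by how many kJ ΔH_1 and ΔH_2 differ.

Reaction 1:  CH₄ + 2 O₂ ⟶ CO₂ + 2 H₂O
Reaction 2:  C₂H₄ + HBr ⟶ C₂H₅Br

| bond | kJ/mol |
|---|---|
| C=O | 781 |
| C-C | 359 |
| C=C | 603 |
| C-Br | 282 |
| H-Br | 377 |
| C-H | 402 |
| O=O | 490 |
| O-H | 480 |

Reaction 1:
  Bonds broken (reactants):
    C-H: 4 × 402 = 1608
    O=O: 2 × 490 = 980
    Σ(broken) = 2588 kJ
  Bonds formed (products):
    C=O: 2 × 781 = 1562
    O-H: 4 × 480 = 1920
    Σ(formed) = 3482 kJ
  ΔH_1 = 2588 − 3482 = −894 kJ
Reaction 2:
  Bonds broken (reactants):
    C-H: 4 × 402 = 1608
    C=C: 1 × 603 = 603
    H-Br: 1 × 377 = 377
    Σ(broken) = 2588 kJ
  Bonds formed (products):
    C-Br: 1 × 282 = 282
    C-C: 1 × 359 = 359
    C-H: 5 × 402 = 2010
    Σ(formed) = 2651 kJ
  ΔH_2 = 2588 − 2651 = −63 kJ
ΔH_1 − ΔH_2 = −831 kJ, so reaction 1 has the more negative ΔH; |ΔH_1 − ΔH_2| = 831 kJ.

Reaction 1, by 831 kJ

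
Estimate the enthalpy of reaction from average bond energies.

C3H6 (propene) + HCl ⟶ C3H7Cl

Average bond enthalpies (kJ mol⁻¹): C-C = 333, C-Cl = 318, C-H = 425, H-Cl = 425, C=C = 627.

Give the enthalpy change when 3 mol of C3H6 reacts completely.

Bonds broken (reactants):
  C-C: 1 × 333 = 333
  C-H: 6 × 425 = 2550
  C=C: 1 × 627 = 627
  H-Cl: 1 × 425 = 425
  Σ(broken) = 3935 kJ
Bonds formed (products):
  C-C: 2 × 333 = 666
  C-Cl: 1 × 318 = 318
  C-H: 7 × 425 = 2975
  Σ(formed) = 3959 kJ
ΔH = Σ(broken) − Σ(formed) = 3935 − 3959 = −24 kJ
For 3× the reaction as written: 3 × (−24) = −72 kJ

ΔH = −72 kJ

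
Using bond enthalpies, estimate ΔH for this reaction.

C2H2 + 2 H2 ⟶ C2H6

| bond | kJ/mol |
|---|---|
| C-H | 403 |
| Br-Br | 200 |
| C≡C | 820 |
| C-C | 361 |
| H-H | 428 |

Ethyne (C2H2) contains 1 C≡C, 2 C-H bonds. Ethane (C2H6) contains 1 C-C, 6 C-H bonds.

Bonds broken (reactants):
  C≡C: 1 × 820 = 820
  C-H: 2 × 403 = 806
  H-H: 2 × 428 = 856
  Σ(broken) = 2482 kJ
Bonds formed (products):
  C-C: 1 × 361 = 361
  C-H: 6 × 403 = 2418
  Σ(formed) = 2779 kJ
ΔH = Σ(broken) − Σ(formed) = 2482 − 2779 = −297 kJ

ΔH ≈ −297 kJ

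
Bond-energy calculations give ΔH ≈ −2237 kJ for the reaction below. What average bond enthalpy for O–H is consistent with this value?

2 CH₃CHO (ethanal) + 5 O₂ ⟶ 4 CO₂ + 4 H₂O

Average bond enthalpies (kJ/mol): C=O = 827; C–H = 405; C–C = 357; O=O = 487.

Let D be the O–H bond energy.
Σ(broken) = 2×357 + 8×405 + 2×827 + 5×487 = 8043
Σ(formed) = 8×827 + 8×D = 6616 + 8D
ΔH = Σ(broken) − Σ(formed) = (8043) − (6616 + 8D) = +1427 − 8D
Setting this equal to −2237 kJ gives 8D = 3664, so D = 458 kJ/mol.

D(O–H) ≈ 458 kJ/mol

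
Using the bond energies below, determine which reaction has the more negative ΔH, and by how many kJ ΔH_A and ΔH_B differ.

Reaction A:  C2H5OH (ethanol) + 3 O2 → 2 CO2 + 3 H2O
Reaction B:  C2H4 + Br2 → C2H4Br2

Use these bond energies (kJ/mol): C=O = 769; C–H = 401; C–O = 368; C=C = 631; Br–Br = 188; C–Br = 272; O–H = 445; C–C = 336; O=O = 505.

Reaction A, by 1016 kJ

Reaction A:
  Bonds broken (reactants):
    C–C: 1 × 336 = 336
    C–H: 5 × 401 = 2005
    C–O: 1 × 368 = 368
    O–H: 1 × 445 = 445
    O=O: 3 × 505 = 1515
    Σ(broken) = 4669 kJ
  Bonds formed (products):
    C=O: 4 × 769 = 3076
    O–H: 6 × 445 = 2670
    Σ(formed) = 5746 kJ
  ΔH_A = 4669 − 5746 = −1077 kJ
Reaction B:
  Bonds broken (reactants):
    Br–Br: 1 × 188 = 188
    C–H: 4 × 401 = 1604
    C=C: 1 × 631 = 631
    Σ(broken) = 2423 kJ
  Bonds formed (products):
    C–Br: 2 × 272 = 544
    C–C: 1 × 336 = 336
    C–H: 4 × 401 = 1604
    Σ(formed) = 2484 kJ
  ΔH_B = 2423 − 2484 = −61 kJ
ΔH_A − ΔH_B = −1016 kJ, so reaction A has the more negative ΔH; |ΔH_A − ΔH_B| = 1016 kJ.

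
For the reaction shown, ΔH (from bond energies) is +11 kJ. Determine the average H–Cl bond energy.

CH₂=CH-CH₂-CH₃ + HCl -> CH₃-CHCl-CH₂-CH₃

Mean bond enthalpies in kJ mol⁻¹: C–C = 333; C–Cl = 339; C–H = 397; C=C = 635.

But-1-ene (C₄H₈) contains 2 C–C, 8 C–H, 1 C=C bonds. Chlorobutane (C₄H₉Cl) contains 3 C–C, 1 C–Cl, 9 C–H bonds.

D(H–Cl) ≈ 445 kJ/mol

Let D be the H–Cl bond energy.
Σ(broken) = 2×333 + 8×397 + 1×635 + 1×D = 4477 + D
Σ(formed) = 3×333 + 1×339 + 9×397 = 4911
ΔH = Σ(broken) − Σ(formed) = (4477 + D) − (4911) = −434 + D
Setting this equal to +11 kJ gives D = 445 kJ/mol.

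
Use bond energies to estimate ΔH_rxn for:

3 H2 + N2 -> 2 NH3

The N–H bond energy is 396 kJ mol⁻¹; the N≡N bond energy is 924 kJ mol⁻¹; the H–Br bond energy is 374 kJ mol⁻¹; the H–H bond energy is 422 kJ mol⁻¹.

Bonds broken (reactants):
  H–H: 3 × 422 = 1266
  N≡N: 1 × 924 = 924
  Σ(broken) = 2190 kJ
Bonds formed (products):
  N–H: 6 × 396 = 2376
  Σ(formed) = 2376 kJ
ΔH = Σ(broken) − Σ(formed) = 2190 − 2376 = −186 kJ

ΔH ≈ −186 kJ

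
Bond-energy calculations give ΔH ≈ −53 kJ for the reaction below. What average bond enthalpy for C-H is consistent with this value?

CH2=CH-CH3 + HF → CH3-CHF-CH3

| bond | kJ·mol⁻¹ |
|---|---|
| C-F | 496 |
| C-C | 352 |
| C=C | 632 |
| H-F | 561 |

Let D be the C-H bond energy.
Σ(broken) = 1×352 + 6×D + 1×632 + 1×561 = 1545 + 6D
Σ(formed) = 2×352 + 1×496 + 7×D = 1200 + 7D
ΔH = Σ(broken) − Σ(formed) = (1545 + 6D) − (1200 + 7D) = +345 − D
Setting this equal to −53 kJ gives D = 398 kJ/mol.

D(C-H) ≈ 398 kJ/mol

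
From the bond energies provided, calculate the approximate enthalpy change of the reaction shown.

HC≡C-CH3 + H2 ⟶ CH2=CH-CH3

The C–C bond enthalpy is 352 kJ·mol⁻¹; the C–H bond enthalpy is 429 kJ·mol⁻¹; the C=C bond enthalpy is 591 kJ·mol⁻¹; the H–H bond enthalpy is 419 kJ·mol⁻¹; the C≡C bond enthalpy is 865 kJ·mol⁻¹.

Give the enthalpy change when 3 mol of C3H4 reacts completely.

ΔH = −495 kJ

Bonds broken (reactants):
  C≡C: 1 × 865 = 865
  C–C: 1 × 352 = 352
  C–H: 4 × 429 = 1716
  H–H: 1 × 419 = 419
  Σ(broken) = 3352 kJ
Bonds formed (products):
  C–C: 1 × 352 = 352
  C–H: 6 × 429 = 2574
  C=C: 1 × 591 = 591
  Σ(formed) = 3517 kJ
ΔH = Σ(broken) − Σ(formed) = 3352 − 3517 = −165 kJ
For 3× the reaction as written: 3 × (−165) = −495 kJ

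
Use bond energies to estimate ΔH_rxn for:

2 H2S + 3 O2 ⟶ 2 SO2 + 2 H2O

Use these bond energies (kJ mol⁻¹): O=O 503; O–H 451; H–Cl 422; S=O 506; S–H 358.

Bonds broken (reactants):
  O=O: 3 × 503 = 1509
  S–H: 4 × 358 = 1432
  Σ(broken) = 2941 kJ
Bonds formed (products):
  O–H: 4 × 451 = 1804
  S=O: 4 × 506 = 2024
  Σ(formed) = 3828 kJ
ΔH = Σ(broken) − Σ(formed) = 2941 − 3828 = −887 kJ

ΔH ≈ −887 kJ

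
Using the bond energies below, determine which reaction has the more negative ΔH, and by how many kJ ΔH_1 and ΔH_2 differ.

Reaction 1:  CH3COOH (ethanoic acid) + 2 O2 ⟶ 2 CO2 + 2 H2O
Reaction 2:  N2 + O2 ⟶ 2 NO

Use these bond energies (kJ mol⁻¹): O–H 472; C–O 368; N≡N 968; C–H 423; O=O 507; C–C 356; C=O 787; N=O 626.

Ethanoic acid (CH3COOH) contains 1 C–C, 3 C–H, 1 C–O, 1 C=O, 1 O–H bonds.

Reaction 1:
  Bonds broken (reactants):
    C–C: 1 × 356 = 356
    C–H: 3 × 423 = 1269
    C–O: 1 × 368 = 368
    C=O: 1 × 787 = 787
    O–H: 1 × 472 = 472
    O=O: 2 × 507 = 1014
    Σ(broken) = 4266 kJ
  Bonds formed (products):
    C=O: 4 × 787 = 3148
    O–H: 4 × 472 = 1888
    Σ(formed) = 5036 kJ
  ΔH_1 = 4266 − 5036 = −770 kJ
Reaction 2:
  Bonds broken (reactants):
    N≡N: 1 × 968 = 968
    O=O: 1 × 507 = 507
    Σ(broken) = 1475 kJ
  Bonds formed (products):
    N=O: 2 × 626 = 1252
    Σ(formed) = 1252 kJ
  ΔH_2 = 1475 − 1252 = +223 kJ
ΔH_1 − ΔH_2 = −993 kJ, so reaction 1 has the more negative ΔH; |ΔH_1 − ΔH_2| = 993 kJ.

Reaction 1, by 993 kJ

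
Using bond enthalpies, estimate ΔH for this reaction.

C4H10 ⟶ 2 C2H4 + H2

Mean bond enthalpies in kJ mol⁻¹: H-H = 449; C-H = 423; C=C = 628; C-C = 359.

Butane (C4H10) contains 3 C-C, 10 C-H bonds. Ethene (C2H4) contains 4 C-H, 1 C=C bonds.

ΔH ≈ +218 kJ

Bonds broken (reactants):
  C-C: 3 × 359 = 1077
  C-H: 10 × 423 = 4230
  Σ(broken) = 5307 kJ
Bonds formed (products):
  C-H: 8 × 423 = 3384
  C=C: 2 × 628 = 1256
  H-H: 1 × 449 = 449
  Σ(formed) = 5089 kJ
ΔH = Σ(broken) − Σ(formed) = 5307 − 5089 = +218 kJ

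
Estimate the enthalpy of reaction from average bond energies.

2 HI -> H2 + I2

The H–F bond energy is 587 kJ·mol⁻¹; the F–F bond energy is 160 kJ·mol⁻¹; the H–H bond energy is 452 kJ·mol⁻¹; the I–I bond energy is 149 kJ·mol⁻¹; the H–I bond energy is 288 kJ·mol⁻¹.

ΔH ≈ −25 kJ

Bonds broken (reactants):
  H–I: 2 × 288 = 576
  Σ(broken) = 576 kJ
Bonds formed (products):
  H–H: 1 × 452 = 452
  I–I: 1 × 149 = 149
  Σ(formed) = 601 kJ
ΔH = Σ(broken) − Σ(formed) = 576 − 601 = −25 kJ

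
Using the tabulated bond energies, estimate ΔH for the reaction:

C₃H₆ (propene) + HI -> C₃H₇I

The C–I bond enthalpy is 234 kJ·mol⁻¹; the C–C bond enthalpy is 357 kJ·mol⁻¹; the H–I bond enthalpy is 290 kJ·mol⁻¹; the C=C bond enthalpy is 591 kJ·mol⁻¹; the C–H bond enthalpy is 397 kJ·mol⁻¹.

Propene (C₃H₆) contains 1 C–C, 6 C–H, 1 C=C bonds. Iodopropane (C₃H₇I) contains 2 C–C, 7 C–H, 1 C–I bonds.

Bonds broken (reactants):
  C–C: 1 × 357 = 357
  C–H: 6 × 397 = 2382
  C=C: 1 × 591 = 591
  H–I: 1 × 290 = 290
  Σ(broken) = 3620 kJ
Bonds formed (products):
  C–C: 2 × 357 = 714
  C–H: 7 × 397 = 2779
  C–I: 1 × 234 = 234
  Σ(formed) = 3727 kJ
ΔH = Σ(broken) − Σ(formed) = 3620 − 3727 = −107 kJ

ΔH ≈ −107 kJ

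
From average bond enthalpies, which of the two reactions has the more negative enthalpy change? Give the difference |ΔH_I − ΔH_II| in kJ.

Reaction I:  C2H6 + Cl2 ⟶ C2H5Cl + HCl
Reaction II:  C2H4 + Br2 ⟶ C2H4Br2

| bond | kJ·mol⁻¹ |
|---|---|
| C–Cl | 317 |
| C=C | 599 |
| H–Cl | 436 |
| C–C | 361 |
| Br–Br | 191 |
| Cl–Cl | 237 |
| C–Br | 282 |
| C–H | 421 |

Reaction II, by 40 kJ

Reaction I:
  Bonds broken (reactants):
    C–C: 1 × 361 = 361
    C–H: 6 × 421 = 2526
    Cl–Cl: 1 × 237 = 237
    Σ(broken) = 3124 kJ
  Bonds formed (products):
    C–C: 1 × 361 = 361
    C–Cl: 1 × 317 = 317
    C–H: 5 × 421 = 2105
    H–Cl: 1 × 436 = 436
    Σ(formed) = 3219 kJ
  ΔH_I = 3124 − 3219 = −95 kJ
Reaction II:
  Bonds broken (reactants):
    Br–Br: 1 × 191 = 191
    C–H: 4 × 421 = 1684
    C=C: 1 × 599 = 599
    Σ(broken) = 2474 kJ
  Bonds formed (products):
    C–Br: 2 × 282 = 564
    C–C: 1 × 361 = 361
    C–H: 4 × 421 = 1684
    Σ(formed) = 2609 kJ
  ΔH_II = 2474 − 2609 = −135 kJ
ΔH_I − ΔH_II = +40 kJ, so reaction II has the more negative ΔH; |ΔH_I − ΔH_II| = 40 kJ.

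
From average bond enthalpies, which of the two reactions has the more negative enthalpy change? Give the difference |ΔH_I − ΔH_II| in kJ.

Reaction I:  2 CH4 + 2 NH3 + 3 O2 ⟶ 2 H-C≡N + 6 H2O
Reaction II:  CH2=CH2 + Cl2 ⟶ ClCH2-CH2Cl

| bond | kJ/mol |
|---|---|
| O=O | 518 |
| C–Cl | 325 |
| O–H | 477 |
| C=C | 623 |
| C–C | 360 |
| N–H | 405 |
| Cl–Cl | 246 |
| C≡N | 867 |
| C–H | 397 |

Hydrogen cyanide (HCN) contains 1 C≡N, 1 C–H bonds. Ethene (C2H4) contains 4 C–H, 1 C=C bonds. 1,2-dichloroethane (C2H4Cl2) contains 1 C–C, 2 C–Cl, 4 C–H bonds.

Reaction I:
  Bonds broken (reactants):
    C–H: 8 × 397 = 3176
    N–H: 6 × 405 = 2430
    O=O: 3 × 518 = 1554
    Σ(broken) = 7160 kJ
  Bonds formed (products):
    C≡N: 2 × 867 = 1734
    C–H: 2 × 397 = 794
    O–H: 12 × 477 = 5724
    Σ(formed) = 8252 kJ
  ΔH_I = 7160 − 8252 = −1092 kJ
Reaction II:
  Bonds broken (reactants):
    C–H: 4 × 397 = 1588
    C=C: 1 × 623 = 623
    Cl–Cl: 1 × 246 = 246
    Σ(broken) = 2457 kJ
  Bonds formed (products):
    C–C: 1 × 360 = 360
    C–Cl: 2 × 325 = 650
    C–H: 4 × 397 = 1588
    Σ(formed) = 2598 kJ
  ΔH_II = 2457 − 2598 = −141 kJ
ΔH_I − ΔH_II = −951 kJ, so reaction I has the more negative ΔH; |ΔH_I − ΔH_II| = 951 kJ.

Reaction I, by 951 kJ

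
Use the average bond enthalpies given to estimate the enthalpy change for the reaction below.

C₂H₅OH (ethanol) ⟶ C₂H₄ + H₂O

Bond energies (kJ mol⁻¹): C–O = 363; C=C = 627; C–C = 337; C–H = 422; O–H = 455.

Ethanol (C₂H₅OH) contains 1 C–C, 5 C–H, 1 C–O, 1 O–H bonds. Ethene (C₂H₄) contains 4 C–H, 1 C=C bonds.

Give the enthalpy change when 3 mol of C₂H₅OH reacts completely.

Bonds broken (reactants):
  C–C: 1 × 337 = 337
  C–H: 5 × 422 = 2110
  C–O: 1 × 363 = 363
  O–H: 1 × 455 = 455
  Σ(broken) = 3265 kJ
Bonds formed (products):
  C–H: 4 × 422 = 1688
  C=C: 1 × 627 = 627
  O–H: 2 × 455 = 910
  Σ(formed) = 3225 kJ
ΔH = Σ(broken) − Σ(formed) = 3265 − 3225 = +40 kJ
For 3× the reaction as written: 3 × (+40) = +120 kJ

ΔH = +120 kJ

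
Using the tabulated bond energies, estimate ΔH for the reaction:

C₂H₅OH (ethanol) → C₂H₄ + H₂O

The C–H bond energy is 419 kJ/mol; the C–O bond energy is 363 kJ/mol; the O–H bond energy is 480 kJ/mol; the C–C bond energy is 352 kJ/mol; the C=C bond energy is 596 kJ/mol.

Bonds broken (reactants):
  C–C: 1 × 352 = 352
  C–H: 5 × 419 = 2095
  C–O: 1 × 363 = 363
  O–H: 1 × 480 = 480
  Σ(broken) = 3290 kJ
Bonds formed (products):
  C–H: 4 × 419 = 1676
  C=C: 1 × 596 = 596
  O–H: 2 × 480 = 960
  Σ(formed) = 3232 kJ
ΔH = Σ(broken) − Σ(formed) = 3290 − 3232 = +58 kJ

ΔH ≈ +58 kJ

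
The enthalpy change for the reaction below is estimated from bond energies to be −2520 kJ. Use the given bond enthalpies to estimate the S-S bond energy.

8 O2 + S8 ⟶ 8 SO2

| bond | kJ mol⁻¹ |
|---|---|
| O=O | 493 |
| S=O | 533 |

Let D be the S-S bond energy.
Σ(broken) = 8×493 + 8×D = 3944 + 8D
Σ(formed) = 16×533 = 8528
ΔH = Σ(broken) − Σ(formed) = (3944 + 8D) − (8528) = −4584 + 8D
Setting this equal to −2520 kJ gives 8D = 2064, so D = 258 kJ/mol.

D(S-S) ≈ 258 kJ/mol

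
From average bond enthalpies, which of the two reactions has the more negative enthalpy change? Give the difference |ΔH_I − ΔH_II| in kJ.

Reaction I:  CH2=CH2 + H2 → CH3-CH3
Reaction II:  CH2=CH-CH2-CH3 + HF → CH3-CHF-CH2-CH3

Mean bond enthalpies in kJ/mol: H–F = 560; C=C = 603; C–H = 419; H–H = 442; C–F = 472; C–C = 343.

Reaction I, by 65 kJ

Reaction I:
  Bonds broken (reactants):
    C–H: 4 × 419 = 1676
    C=C: 1 × 603 = 603
    H–H: 1 × 442 = 442
    Σ(broken) = 2721 kJ
  Bonds formed (products):
    C–C: 1 × 343 = 343
    C–H: 6 × 419 = 2514
    Σ(formed) = 2857 kJ
  ΔH_I = 2721 − 2857 = −136 kJ
Reaction II:
  Bonds broken (reactants):
    C–C: 2 × 343 = 686
    C–H: 8 × 419 = 3352
    C=C: 1 × 603 = 603
    H–F: 1 × 560 = 560
    Σ(broken) = 5201 kJ
  Bonds formed (products):
    C–C: 3 × 343 = 1029
    C–F: 1 × 472 = 472
    C–H: 9 × 419 = 3771
    Σ(formed) = 5272 kJ
  ΔH_II = 5201 − 5272 = −71 kJ
ΔH_I − ΔH_II = −65 kJ, so reaction I has the more negative ΔH; |ΔH_I − ΔH_II| = 65 kJ.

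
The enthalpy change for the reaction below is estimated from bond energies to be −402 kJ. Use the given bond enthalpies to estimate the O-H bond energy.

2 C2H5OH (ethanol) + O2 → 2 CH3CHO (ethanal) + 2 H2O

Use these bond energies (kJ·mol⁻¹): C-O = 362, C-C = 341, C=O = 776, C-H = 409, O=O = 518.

D(O-H) ≈ 455 kJ/mol

Let D be the O-H bond energy.
Σ(broken) = 2×341 + 10×409 + 2×362 + 2×D + 1×518 = 6014 + 2D
Σ(formed) = 2×341 + 8×409 + 2×776 + 4×D = 5506 + 4D
ΔH = Σ(broken) − Σ(formed) = (6014 + 2D) − (5506 + 4D) = +508 − 2D
Setting this equal to −402 kJ gives 2D = 910, so D = 455 kJ/mol.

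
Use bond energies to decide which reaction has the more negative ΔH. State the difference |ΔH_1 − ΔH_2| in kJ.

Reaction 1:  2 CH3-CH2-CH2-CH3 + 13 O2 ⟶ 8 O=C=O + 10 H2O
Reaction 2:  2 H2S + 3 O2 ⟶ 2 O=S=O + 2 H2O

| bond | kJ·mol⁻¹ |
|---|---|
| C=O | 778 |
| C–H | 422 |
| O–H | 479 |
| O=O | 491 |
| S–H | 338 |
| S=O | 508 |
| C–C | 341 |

Reaction 1:
  Bonds broken (reactants):
    C–C: 6 × 341 = 2046
    C–H: 20 × 422 = 8440
    O=O: 13 × 491 = 6383
    Σ(broken) = 16869 kJ
  Bonds formed (products):
    C=O: 16 × 778 = 12448
    O–H: 20 × 479 = 9580
    Σ(formed) = 22028 kJ
  ΔH_1 = 16869 − 22028 = −5159 kJ
Reaction 2:
  Bonds broken (reactants):
    O=O: 3 × 491 = 1473
    S–H: 4 × 338 = 1352
    Σ(broken) = 2825 kJ
  Bonds formed (products):
    O–H: 4 × 479 = 1916
    S=O: 4 × 508 = 2032
    Σ(formed) = 3948 kJ
  ΔH_2 = 2825 − 3948 = −1123 kJ
ΔH_1 − ΔH_2 = −4036 kJ, so reaction 1 has the more negative ΔH; |ΔH_1 − ΔH_2| = 4036 kJ.

Reaction 1, by 4036 kJ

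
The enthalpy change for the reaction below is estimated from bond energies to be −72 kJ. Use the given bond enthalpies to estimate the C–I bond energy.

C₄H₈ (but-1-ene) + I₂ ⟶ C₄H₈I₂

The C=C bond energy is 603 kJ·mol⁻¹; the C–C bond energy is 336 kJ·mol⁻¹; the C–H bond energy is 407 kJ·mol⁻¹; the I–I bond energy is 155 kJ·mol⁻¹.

Let D be the C–I bond energy.
Σ(broken) = 2×336 + 8×407 + 1×603 + 1×155 = 4686
Σ(formed) = 3×336 + 8×407 + 2×D = 4264 + 2D
ΔH = Σ(broken) − Σ(formed) = (4686) − (4264 + 2D) = +422 − 2D
Setting this equal to −72 kJ gives 2D = 494, so D = 247 kJ/mol.

D(C–I) ≈ 247 kJ/mol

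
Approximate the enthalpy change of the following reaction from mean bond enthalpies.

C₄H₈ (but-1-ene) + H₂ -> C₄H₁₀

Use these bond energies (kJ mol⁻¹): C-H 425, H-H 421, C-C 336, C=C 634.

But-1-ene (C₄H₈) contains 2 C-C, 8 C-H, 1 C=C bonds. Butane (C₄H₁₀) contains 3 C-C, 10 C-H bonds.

Bonds broken (reactants):
  C-C: 2 × 336 = 672
  C-H: 8 × 425 = 3400
  C=C: 1 × 634 = 634
  H-H: 1 × 421 = 421
  Σ(broken) = 5127 kJ
Bonds formed (products):
  C-C: 3 × 336 = 1008
  C-H: 10 × 425 = 4250
  Σ(formed) = 5258 kJ
ΔH = Σ(broken) − Σ(formed) = 5127 − 5258 = −131 kJ

ΔH ≈ −131 kJ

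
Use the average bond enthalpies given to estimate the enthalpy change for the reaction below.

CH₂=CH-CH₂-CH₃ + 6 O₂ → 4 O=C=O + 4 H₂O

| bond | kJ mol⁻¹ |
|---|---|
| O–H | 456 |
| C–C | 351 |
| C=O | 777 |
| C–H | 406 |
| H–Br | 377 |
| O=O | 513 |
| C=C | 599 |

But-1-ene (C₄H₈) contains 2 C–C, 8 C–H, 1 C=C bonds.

Bonds broken (reactants):
  C–C: 2 × 351 = 702
  C–H: 8 × 406 = 3248
  C=C: 1 × 599 = 599
  O=O: 6 × 513 = 3078
  Σ(broken) = 7627 kJ
Bonds formed (products):
  C=O: 8 × 777 = 6216
  O–H: 8 × 456 = 3648
  Σ(formed) = 9864 kJ
ΔH = Σ(broken) − Σ(formed) = 7627 − 9864 = −2237 kJ

ΔH ≈ −2237 kJ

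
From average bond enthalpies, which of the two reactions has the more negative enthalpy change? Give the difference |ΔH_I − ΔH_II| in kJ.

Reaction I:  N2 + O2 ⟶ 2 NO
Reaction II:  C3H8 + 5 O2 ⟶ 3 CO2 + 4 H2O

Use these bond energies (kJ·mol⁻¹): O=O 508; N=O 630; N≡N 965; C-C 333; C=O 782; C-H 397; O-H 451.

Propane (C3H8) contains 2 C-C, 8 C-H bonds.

Reaction I:
  Bonds broken (reactants):
    N≡N: 1 × 965 = 965
    O=O: 1 × 508 = 508
    Σ(broken) = 1473 kJ
  Bonds formed (products):
    N=O: 2 × 630 = 1260
    Σ(formed) = 1260 kJ
  ΔH_I = 1473 − 1260 = +213 kJ
Reaction II:
  Bonds broken (reactants):
    C-C: 2 × 333 = 666
    C-H: 8 × 397 = 3176
    O=O: 5 × 508 = 2540
    Σ(broken) = 6382 kJ
  Bonds formed (products):
    C=O: 6 × 782 = 4692
    O-H: 8 × 451 = 3608
    Σ(formed) = 8300 kJ
  ΔH_II = 6382 − 8300 = −1918 kJ
ΔH_I − ΔH_II = +2131 kJ, so reaction II has the more negative ΔH; |ΔH_I − ΔH_II| = 2131 kJ.

Reaction II, by 2131 kJ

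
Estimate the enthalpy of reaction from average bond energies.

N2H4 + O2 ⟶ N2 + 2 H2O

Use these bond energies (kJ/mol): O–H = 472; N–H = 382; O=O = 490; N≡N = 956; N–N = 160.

ΔH ≈ −666 kJ

Bonds broken (reactants):
  N–H: 4 × 382 = 1528
  N–N: 1 × 160 = 160
  O=O: 1 × 490 = 490
  Σ(broken) = 2178 kJ
Bonds formed (products):
  N≡N: 1 × 956 = 956
  O–H: 4 × 472 = 1888
  Σ(formed) = 2844 kJ
ΔH = Σ(broken) − Σ(formed) = 2178 − 2844 = −666 kJ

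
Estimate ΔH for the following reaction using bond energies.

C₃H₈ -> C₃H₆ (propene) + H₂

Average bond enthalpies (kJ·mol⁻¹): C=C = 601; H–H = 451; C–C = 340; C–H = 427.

ΔH ≈ +142 kJ

Bonds broken (reactants):
  C–C: 2 × 340 = 680
  C–H: 8 × 427 = 3416
  Σ(broken) = 4096 kJ
Bonds formed (products):
  C–C: 1 × 340 = 340
  C–H: 6 × 427 = 2562
  C=C: 1 × 601 = 601
  H–H: 1 × 451 = 451
  Σ(formed) = 3954 kJ
ΔH = Σ(broken) − Σ(formed) = 4096 − 3954 = +142 kJ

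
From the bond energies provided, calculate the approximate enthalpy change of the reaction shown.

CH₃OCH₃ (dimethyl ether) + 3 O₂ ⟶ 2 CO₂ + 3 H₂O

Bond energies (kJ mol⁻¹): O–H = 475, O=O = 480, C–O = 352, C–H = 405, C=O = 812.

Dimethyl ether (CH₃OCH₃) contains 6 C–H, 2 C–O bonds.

Bonds broken (reactants):
  C–H: 6 × 405 = 2430
  C–O: 2 × 352 = 704
  O=O: 3 × 480 = 1440
  Σ(broken) = 4574 kJ
Bonds formed (products):
  C=O: 4 × 812 = 3248
  O–H: 6 × 475 = 2850
  Σ(formed) = 6098 kJ
ΔH = Σ(broken) − Σ(formed) = 4574 − 6098 = −1524 kJ

ΔH ≈ −1524 kJ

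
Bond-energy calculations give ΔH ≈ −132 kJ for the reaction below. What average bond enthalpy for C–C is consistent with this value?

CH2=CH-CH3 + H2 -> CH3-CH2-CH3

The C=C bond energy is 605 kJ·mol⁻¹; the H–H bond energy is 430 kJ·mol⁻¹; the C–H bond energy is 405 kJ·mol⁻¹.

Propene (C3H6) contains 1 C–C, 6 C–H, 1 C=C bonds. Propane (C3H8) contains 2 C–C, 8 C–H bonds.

D(C–C) ≈ 357 kJ/mol

Let D be the C–C bond energy.
Σ(broken) = 1×D + 6×405 + 1×605 + 1×430 = 3465 + D
Σ(formed) = 2×D + 8×405 = 3240 + 2D
ΔH = Σ(broken) − Σ(formed) = (3465 + D) − (3240 + 2D) = +225 − D
Setting this equal to −132 kJ gives D = 357 kJ/mol.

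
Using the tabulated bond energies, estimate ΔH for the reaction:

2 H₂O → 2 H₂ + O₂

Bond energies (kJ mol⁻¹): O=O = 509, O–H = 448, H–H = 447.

ΔH ≈ +389 kJ

Bonds broken (reactants):
  O–H: 4 × 448 = 1792
  Σ(broken) = 1792 kJ
Bonds formed (products):
  H–H: 2 × 447 = 894
  O=O: 1 × 509 = 509
  Σ(formed) = 1403 kJ
ΔH = Σ(broken) − Σ(formed) = 1792 − 1403 = +389 kJ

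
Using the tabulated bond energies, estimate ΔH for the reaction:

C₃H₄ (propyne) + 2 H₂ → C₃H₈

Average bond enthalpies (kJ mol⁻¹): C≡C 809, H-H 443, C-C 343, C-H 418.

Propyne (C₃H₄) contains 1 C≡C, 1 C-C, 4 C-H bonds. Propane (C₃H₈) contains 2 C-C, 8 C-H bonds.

ΔH ≈ −320 kJ

Bonds broken (reactants):
  C≡C: 1 × 809 = 809
  C-C: 1 × 343 = 343
  C-H: 4 × 418 = 1672
  H-H: 2 × 443 = 886
  Σ(broken) = 3710 kJ
Bonds formed (products):
  C-C: 2 × 343 = 686
  C-H: 8 × 418 = 3344
  Σ(formed) = 4030 kJ
ΔH = Σ(broken) − Σ(formed) = 3710 − 4030 = −320 kJ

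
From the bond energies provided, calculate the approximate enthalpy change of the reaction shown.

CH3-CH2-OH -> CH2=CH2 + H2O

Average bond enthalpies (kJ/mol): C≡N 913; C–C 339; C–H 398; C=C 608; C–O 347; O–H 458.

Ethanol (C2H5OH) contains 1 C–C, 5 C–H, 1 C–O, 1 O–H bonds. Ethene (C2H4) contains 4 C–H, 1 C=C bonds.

ΔH ≈ +18 kJ

Bonds broken (reactants):
  C–C: 1 × 339 = 339
  C–H: 5 × 398 = 1990
  C–O: 1 × 347 = 347
  O–H: 1 × 458 = 458
  Σ(broken) = 3134 kJ
Bonds formed (products):
  C–H: 4 × 398 = 1592
  C=C: 1 × 608 = 608
  O–H: 2 × 458 = 916
  Σ(formed) = 3116 kJ
ΔH = Σ(broken) − Σ(formed) = 3134 − 3116 = +18 kJ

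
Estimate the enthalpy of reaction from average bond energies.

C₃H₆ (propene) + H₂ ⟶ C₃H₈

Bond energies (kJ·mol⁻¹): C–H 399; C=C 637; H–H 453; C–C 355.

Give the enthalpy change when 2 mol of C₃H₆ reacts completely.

ΔH = −126 kJ

Bonds broken (reactants):
  C–C: 1 × 355 = 355
  C–H: 6 × 399 = 2394
  C=C: 1 × 637 = 637
  H–H: 1 × 453 = 453
  Σ(broken) = 3839 kJ
Bonds formed (products):
  C–C: 2 × 355 = 710
  C–H: 8 × 399 = 3192
  Σ(formed) = 3902 kJ
ΔH = Σ(broken) − Σ(formed) = 3839 − 3902 = −63 kJ
For 2× the reaction as written: 2 × (−63) = −126 kJ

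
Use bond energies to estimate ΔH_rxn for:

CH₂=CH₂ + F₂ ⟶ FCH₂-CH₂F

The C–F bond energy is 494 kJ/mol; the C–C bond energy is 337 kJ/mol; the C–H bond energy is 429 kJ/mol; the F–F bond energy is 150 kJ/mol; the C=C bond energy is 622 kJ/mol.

ΔH ≈ −553 kJ

Bonds broken (reactants):
  C–H: 4 × 429 = 1716
  C=C: 1 × 622 = 622
  F–F: 1 × 150 = 150
  Σ(broken) = 2488 kJ
Bonds formed (products):
  C–C: 1 × 337 = 337
  C–F: 2 × 494 = 988
  C–H: 4 × 429 = 1716
  Σ(formed) = 3041 kJ
ΔH = Σ(broken) − Σ(formed) = 2488 − 3041 = −553 kJ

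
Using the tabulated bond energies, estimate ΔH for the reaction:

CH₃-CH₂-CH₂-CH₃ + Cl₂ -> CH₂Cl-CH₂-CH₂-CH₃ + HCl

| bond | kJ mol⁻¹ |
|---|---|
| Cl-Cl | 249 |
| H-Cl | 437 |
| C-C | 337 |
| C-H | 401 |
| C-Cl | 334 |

Bonds broken (reactants):
  C-C: 3 × 337 = 1011
  C-H: 10 × 401 = 4010
  Cl-Cl: 1 × 249 = 249
  Σ(broken) = 5270 kJ
Bonds formed (products):
  C-C: 3 × 337 = 1011
  C-Cl: 1 × 334 = 334
  C-H: 9 × 401 = 3609
  H-Cl: 1 × 437 = 437
  Σ(formed) = 5391 kJ
ΔH = Σ(broken) − Σ(formed) = 5270 − 5391 = −121 kJ

ΔH ≈ −121 kJ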